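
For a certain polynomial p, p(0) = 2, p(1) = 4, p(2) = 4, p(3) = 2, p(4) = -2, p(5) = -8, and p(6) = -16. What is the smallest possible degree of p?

2

Forward differences of the values at x = 0, 1, 2, 3, 4, 5, 6:
  p  : 2  4  4  2  -2  -8  -16
  Δ  : 2  0  -2  -4  -6  -8
  Δ^2: -2  -2  -2  -2  -2
  Δ^3: 0  0  0  0
  Δ^4: 0  0  0
  Δ^5: 0  0
  Δ^6: 0
The second differences are constant (-2) and nonzero, while all higher differences vanish, so the minimal degree is 2.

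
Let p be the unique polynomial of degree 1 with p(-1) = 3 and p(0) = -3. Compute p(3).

Using the Lagrange interpolation formula with nodes -1, 0:
  L_0(n) = n / -1
  L_1(n) = (n + 1) / 1
Then p(n) = 3·L_0(n) - 3·L_1(n).
Expanding and collecting terms gives p(n) = -6n - 3.
Evaluating at n = 3: p(3) = -21.

-21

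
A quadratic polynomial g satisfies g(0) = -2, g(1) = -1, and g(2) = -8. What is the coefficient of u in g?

Write g(u) = au^2 + bu + c. Substituting each data point gives a linear system:
  c = -2
  a + b + c = -1
  4a + 2b + c = -8
Solving the system yields a = -4, b = 5, c = -2.
So g(u) = -4u^2 + 5u - 2.
The coefficient of u is 5.

5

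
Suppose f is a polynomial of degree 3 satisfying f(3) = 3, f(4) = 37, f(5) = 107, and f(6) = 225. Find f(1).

Using the Lagrange interpolation formula with nodes 3, 4, 5, 6:
  L_0(n) = (n - 4)(n - 5)(n - 6) / -6
  L_1(n) = (n - 3)(n - 5)(n - 6) / 2
  L_2(n) = (n - 3)(n - 4)(n - 6) / -2
  L_3(n) = (n - 3)(n - 4)(n - 5) / 6
Then f(n) = 3·L_0(n) + 37·L_1(n) + 107·L_2(n) + 225·L_3(n).
Expanding and collecting terms gives f(n) = 2n³ - 6n² + 2n - 3.
Evaluating at n = 1: f(1) = -5.

-5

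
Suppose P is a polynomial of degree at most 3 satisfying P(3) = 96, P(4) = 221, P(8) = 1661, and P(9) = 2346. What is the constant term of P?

-3

Write P(n) = an^3 + bn^2 + cn + d. Substituting each data point gives a linear system:
  27a + 9b + 3c + d = 96
  64a + 16b + 4c + d = 221
  512a + 64b + 8c + d = 1661
  729a + 81b + 9c + d = 2346
Solving the system yields a = 3, b = 2, c = 0, d = -3.
So P(n) = 3n^3 + 2n^2 - 3.
The constant term is -3.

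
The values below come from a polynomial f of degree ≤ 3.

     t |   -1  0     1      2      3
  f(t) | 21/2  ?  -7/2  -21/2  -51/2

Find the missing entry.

3/2

On equispaced nodes a degree-3 polynomial has vanishing fourth forward difference, so
  f(-1) - 4·f(0) + 6·f(1) - 4·f(2) + f(3) = 0.
Substituting the known values and solving for f(0):
  -4·f(0) = -6
  f(0) = 3/2.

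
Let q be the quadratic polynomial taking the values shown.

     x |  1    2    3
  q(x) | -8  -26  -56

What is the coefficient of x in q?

Write q(x) = ax^2 + bx + c. Substituting each data point gives a linear system:
  a + b + c = -8
  4a + 2b + c = -26
  9a + 3b + c = -56
Solving the system yields a = -6, b = 0, c = -2.
So q(x) = -6x^2 - 2.
The coefficient of x is 0.

0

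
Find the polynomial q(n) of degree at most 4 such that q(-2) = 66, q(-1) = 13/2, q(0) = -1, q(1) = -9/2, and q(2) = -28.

Using the Lagrange interpolation formula with nodes -2, -1, 0, 1, 2:
  L_0(n) = (n + 1)n(n - 1)(n - 2) / 24
  L_1(n) = (n + 2)n(n - 1)(n - 2) / -6
  L_2(n) = (n + 2)(n + 1)(n - 1)(n - 2) / 4
  L_3(n) = (n + 2)(n + 1)n(n - 2) / -6
  L_4(n) = (n + 2)(n + 1)n(n - 1) / 24
Then q(n) = 66·L_0(n) + 13/2·L_1(n) - 1·L_2(n) - 9/2·L_3(n) - 28·L_4(n).
Expanding and collecting terms gives q(n) = n^4 - 6n^3 + n^2 + (1/2)n - 1.
Check: q(-1) = 13/2. ✓

q(n) = n^4 - 6n^3 + n^2 + (1/2)n - 1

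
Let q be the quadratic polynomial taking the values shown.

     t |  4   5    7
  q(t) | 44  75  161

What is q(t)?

q(t) = 4t^2 - 5t

Using the Lagrange interpolation formula with nodes 4, 5, 7:
  L_0(t) = (t - 5)(t - 7) / 3
  L_1(t) = (t - 4)(t - 7) / -2
  L_2(t) = (t - 4)(t - 5) / 6
Then q(t) = 44·L_0(t) + 75·L_1(t) + 161·L_2(t).
Expanding and collecting terms gives q(t) = 4t² - 5t.
Check: q(5) = 75. ✓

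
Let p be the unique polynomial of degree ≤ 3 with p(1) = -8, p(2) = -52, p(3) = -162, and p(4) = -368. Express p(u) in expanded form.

Using the Lagrange interpolation formula with nodes 1, 2, 3, 4:
  L_0(u) = (u - 2)(u - 3)(u - 4) / -6
  L_1(u) = (u - 1)(u - 3)(u - 4) / 2
  L_2(u) = (u - 1)(u - 2)(u - 4) / -2
  L_3(u) = (u - 1)(u - 2)(u - 3) / 6
Then p(u) = -8·L_0(u) - 52·L_1(u) - 162·L_2(u) - 368·L_3(u).
Expanding and collecting terms gives p(u) = -5u^3 - 3u^2.
Check: p(3) = -162. ✓

p(u) = -5u^3 - 3u^2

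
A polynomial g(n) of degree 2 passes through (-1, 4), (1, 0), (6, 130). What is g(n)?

Write g(n) = an^2 + bn + c. Substituting each data point gives a linear system:
  a - b + c = 4
  a + b + c = 0
  36a + 6b + c = 130
Solving the system yields a = 4, b = -2, c = -2.
So g(n) = 4n² - 2n - 2.
Check: g(1) = 0. ✓

g(n) = 4n^2 - 2n - 2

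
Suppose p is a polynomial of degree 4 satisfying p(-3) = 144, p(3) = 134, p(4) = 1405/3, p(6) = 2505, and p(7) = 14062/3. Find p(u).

Write p(u) = au^4 + bu^3 + cu^2 + du + e. Substituting each data point gives a linear system:
  81a - 27b + 9c - 3d + e = 144
  81a + 27b + 9c + 3d + e = 134
  256a + 64b + 16c + 4d + e = 1405/3
  1296a + 216b + 36c + 6d + e = 2505
  2401a + 343b + 49c + 7d + e = 14062/3
Solving the system yields a = 2, b = 0, c = -2, d = -5/3, e = -5.
So p(u) = 2u^4 - 2u^2 - (5/3)u - 5.
Check: p(7) = 14062/3. ✓

p(u) = 2u^4 - 2u^2 - (5/3)u - 5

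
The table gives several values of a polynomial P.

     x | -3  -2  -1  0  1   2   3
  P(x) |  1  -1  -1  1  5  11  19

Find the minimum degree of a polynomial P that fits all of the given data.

2

Forward differences of the values at x = -3, -2, -1, 0, 1, 2, 3:
  P  : 1  -1  -1  1  5  11  19
  Δ  : -2  0  2  4  6  8
  Δ^2: 2  2  2  2  2
  Δ^3: 0  0  0  0
  Δ^4: 0  0  0
  Δ^5: 0  0
  Δ^6: 0
The second differences are constant (2) and nonzero, while all higher differences vanish, so the minimal degree is 2.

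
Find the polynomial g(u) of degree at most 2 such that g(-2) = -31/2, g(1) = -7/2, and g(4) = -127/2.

g(u) = -4u^2 + 1/2

Write g(u) = au^2 + bu + c. Substituting each data point gives a linear system:
  4a - 2b + c = -31/2
  a + b + c = -7/2
  16a + 4b + c = -127/2
Solving the system yields a = -4, b = 0, c = 1/2.
So g(u) = -4u^2 + 1/2.
Check: g(-2) = -31/2. ✓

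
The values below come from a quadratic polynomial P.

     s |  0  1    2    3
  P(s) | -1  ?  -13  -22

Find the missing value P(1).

-6

The 3 known points determine the degree-2 polynomial uniquely.
Write P(s) = as^2 + bs + c. Substituting each data point gives a linear system:
  c = -1
  4a + 2b + c = -13
  9a + 3b + c = -22
Solving the system yields a = -1, b = -4, c = -1.
So P(s) = -s² - 4s - 1.
Then P(1) = -6.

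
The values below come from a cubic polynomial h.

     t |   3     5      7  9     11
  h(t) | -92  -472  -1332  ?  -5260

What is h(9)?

-2864

On equispaced nodes a degree-3 polynomial has vanishing fourth forward difference, so
  h(3) - 4·h(5) + 6·h(7) - 4·h(9) + h(11) = 0.
Substituting the known values and solving for h(9):
  -4·h(9) = 11456
  h(9) = -2864.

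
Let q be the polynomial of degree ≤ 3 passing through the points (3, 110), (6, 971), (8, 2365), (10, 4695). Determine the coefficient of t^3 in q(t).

5

Write q(t) = at^3 + bt^2 + ct + d. Substituting each data point gives a linear system:
  27a + 9b + 3c + d = 110
  216a + 36b + 6c + d = 971
  512a + 64b + 8c + d = 2365
  1000a + 100b + 10c + d = 4695
Solving the system yields a = 5, b = -3, c = -1, d = 5.
So q(t) = 5t³ - 3t² - t + 5.
The leading coefficient is 5.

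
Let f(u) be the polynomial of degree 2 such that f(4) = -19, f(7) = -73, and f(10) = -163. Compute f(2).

Forward differences of the values at u = 4, 7, 10:
  f  : -19  -73  -163
  Δ  : -54  -90
  Δ^2: -36
The second differences are constant, confirming degree 2.
Interpolating (Newton forward form) and evaluating at u = 2 gives f(2) = -3.

-3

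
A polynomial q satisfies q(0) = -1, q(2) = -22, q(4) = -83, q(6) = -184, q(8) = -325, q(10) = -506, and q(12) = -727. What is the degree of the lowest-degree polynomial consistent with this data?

Forward differences of the values at n = 0, 2, 4, 6, 8, 10, 12:
  q  : -1  -22  -83  -184  -325  -506  -727
  Δ  : -21  -61  -101  -141  -181  -221
  Δ^2: -40  -40  -40  -40  -40
  Δ^3: 0  0  0  0
  Δ^4: 0  0  0
  Δ^5: 0  0
  Δ^6: 0
The second differences are constant (-40) and nonzero, while all higher differences vanish, so the minimal degree is 2.

2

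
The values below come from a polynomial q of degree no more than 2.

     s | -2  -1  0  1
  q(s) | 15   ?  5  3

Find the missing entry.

The 3 known points determine the degree-2 polynomial uniquely.
Write q(s) = as^2 + bs + c. Substituting each data point gives a linear system:
  4a - 2b + c = 15
  c = 5
  a + b + c = 3
Solving the system yields a = 1, b = -3, c = 5.
So q(s) = s² - 3s + 5.
Then q(-1) = 9.

9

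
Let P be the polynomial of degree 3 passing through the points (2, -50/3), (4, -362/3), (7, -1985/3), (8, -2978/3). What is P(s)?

P(s) = -2s^3 + (1/3)s^2 + 2s - 6

Write P(s) = as^3 + bs^2 + cs + d. Substituting each data point gives a linear system:
  8a + 4b + 2c + d = -50/3
  64a + 16b + 4c + d = -362/3
  343a + 49b + 7c + d = -1985/3
  512a + 64b + 8c + d = -2978/3
Solving the system yields a = -2, b = 1/3, c = 2, d = -6.
So P(s) = -2s^3 + (1/3)s^2 + 2s - 6.
Check: P(2) = -50/3. ✓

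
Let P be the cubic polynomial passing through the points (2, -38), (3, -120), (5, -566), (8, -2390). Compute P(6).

-990

Using the Lagrange interpolation formula with nodes 2, 3, 5, 8:
  L_0(n) = (n - 3)(n - 5)(n - 8) / -18
  L_1(n) = (n - 2)(n - 5)(n - 8) / 10
  L_2(n) = (n - 2)(n - 3)(n - 8) / -18
  L_3(n) = (n - 2)(n - 3)(n - 5) / 90
Then P(n) = -38·L_0(n) - 120·L_1(n) - 566·L_2(n) - 2390·L_3(n).
Expanding and collecting terms gives P(n) = -5n³ + 3n² - 2n - 6.
Evaluating at n = 6: P(6) = -990.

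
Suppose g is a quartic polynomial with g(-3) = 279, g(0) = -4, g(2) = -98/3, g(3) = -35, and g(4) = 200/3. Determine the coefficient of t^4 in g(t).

2

Write g(t) = at^4 + bt^3 + ct^2 + dt + e. Substituting each data point gives a linear system:
  81a - 27b + 9c - 3d + e = 279
  e = -4
  16a + 8b + 4c + 2d + e = -98/3
  81a + 27b + 9c + 3d + e = -35
  256a + 64b + 16c + 4d + e = 200/3
Solving the system yields a = 2, b = -6, c = -4, d = 5/3, e = -4.
So g(t) = 2t^4 - 6t^3 - 4t^2 + (5/3)t - 4.
The leading coefficient is 2.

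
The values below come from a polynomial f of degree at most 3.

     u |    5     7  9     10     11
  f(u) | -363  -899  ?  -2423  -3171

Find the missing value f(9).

-1803

The 4 known points determine the degree-3 polynomial uniquely.
Write f(u) = au^3 + bu^2 + cu + d. Substituting each data point gives a linear system:
  125a + 25b + 5c + d = -363
  343a + 49b + 7c + d = -899
  1000a + 100b + 10c + d = -2423
  1331a + 121b + 11c + d = -3171
Solving the system yields a = -2, b = -4, c = -2, d = -3.
So f(u) = -2u³ - 4u² - 2u - 3.
Then f(9) = -1803.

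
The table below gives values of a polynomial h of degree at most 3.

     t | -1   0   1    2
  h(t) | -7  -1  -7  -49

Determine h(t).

Write h(t) = at^3 + bt^2 + ct + d. Substituting each data point gives a linear system:
  -a + b - c + d = -7
  d = -1
  a + b + c + d = -7
  8a + 4b + 2c + d = -49
Solving the system yields a = -4, b = -6, c = 4, d = -1.
So h(t) = -4t³ - 6t² + 4t - 1.
Check: h(1) = -7. ✓

h(t) = -4t^3 - 6t^2 + 4t - 1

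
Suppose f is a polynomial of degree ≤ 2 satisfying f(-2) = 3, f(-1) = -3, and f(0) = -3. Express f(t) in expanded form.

Using the Lagrange interpolation formula with nodes -2, -1, 0:
  L_0(t) = (t + 1)t / 2
  L_1(t) = (t + 2)t / -1
  L_2(t) = (t + 2)(t + 1) / 2
Then f(t) = 3·L_0(t) - 3·L_1(t) - 3·L_2(t).
Expanding and collecting terms gives f(t) = 3t^2 + 3t - 3.
Check: f(-1) = -3. ✓

f(t) = 3t^2 + 3t - 3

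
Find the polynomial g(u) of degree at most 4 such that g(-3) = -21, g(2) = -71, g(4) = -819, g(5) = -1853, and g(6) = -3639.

Using the Lagrange interpolation formula with nodes -3, 2, 4, 5, 6:
  L_0(u) = (u - 2)(u - 4)(u - 5)(u - 6) / 2520
  L_1(u) = (u + 3)(u - 4)(u - 5)(u - 6) / -120
  L_2(u) = (u + 3)(u - 2)(u - 5)(u - 6) / 28
  L_3(u) = (u + 3)(u - 2)(u - 4)(u - 6) / -24
  L_4(u) = (u + 3)(u - 2)(u - 4)(u - 5) / 72
Then g(u) = -21·L_0(u) - 71·L_1(u) - 819·L_2(u) - 1853·L_3(u) - 3639·L_4(u).
Expanding and collecting terms gives g(u) = -2u⁴ - 5u³ + u² - 3.
Check: g(2) = -71. ✓

g(u) = -2u^4 - 5u^3 + u^2 - 3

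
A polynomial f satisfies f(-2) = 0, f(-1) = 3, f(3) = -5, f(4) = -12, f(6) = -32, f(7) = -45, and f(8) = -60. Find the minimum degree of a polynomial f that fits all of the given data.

2

Divided differences on the nodes -2, -1, 3, 4, 6, 7, 8:
  order 0: 0  3  -5  -12  -32  -45  -60
  order 1: 3  -2  -7  -10  -13  -15
  order 2: -1  -1  -1  -1  -1
  order 3: 0  0  0  0
  order 4: 0  0  0
  order 5: 0  0
  order 6: 0
The order-2 divided differences are all -1 (nonzero) and every higher order vanishes, so the data lies on a polynomial of degree exactly 2.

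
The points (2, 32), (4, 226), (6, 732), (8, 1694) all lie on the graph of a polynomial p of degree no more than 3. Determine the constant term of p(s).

6

Write p(s) = as^3 + bs^2 + cs + d. Substituting each data point gives a linear system:
  8a + 4b + 2c + d = 32
  64a + 16b + 4c + d = 226
  216a + 36b + 6c + d = 732
  512a + 64b + 8c + d = 1694
Solving the system yields a = 3, b = 3, c = -5, d = 6.
So p(s) = 3s^3 + 3s^2 - 5s + 6.
The constant term is 6.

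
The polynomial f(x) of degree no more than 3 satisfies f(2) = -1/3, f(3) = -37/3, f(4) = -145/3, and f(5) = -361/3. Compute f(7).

-1261/3

Forward differences of the values at x = 2, 3, 4, 5:
  f  : -1/3  -37/3  -145/3  -361/3
  Δ  : -12  -36  -72
  Δ^2: -24  -36
  Δ^3: -12
The third differences are constant, confirming degree 3.
Interpolating (Newton forward form) and evaluating at x = 7 gives f(7) = -1261/3.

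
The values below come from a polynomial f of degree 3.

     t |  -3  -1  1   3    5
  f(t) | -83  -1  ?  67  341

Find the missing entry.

On equispaced nodes a degree-3 polynomial has vanishing fourth forward difference, so
  f(-3) - 4·f(-1) + 6·f(1) - 4·f(3) + f(5) = 0.
Substituting the known values and solving for f(1):
  6·f(1) = 6
  f(1) = 1.

1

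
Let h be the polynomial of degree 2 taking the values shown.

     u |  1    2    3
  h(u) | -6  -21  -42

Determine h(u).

Write h(u) = au^2 + bu + c. Substituting each data point gives a linear system:
  a + b + c = -6
  4a + 2b + c = -21
  9a + 3b + c = -42
Solving the system yields a = -3, b = -6, c = 3.
So h(u) = -3u^2 - 6u + 3.
Check: h(2) = -21. ✓

h(u) = -3u^2 - 6u + 3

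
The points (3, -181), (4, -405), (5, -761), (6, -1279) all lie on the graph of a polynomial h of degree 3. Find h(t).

h(t) = -5t^3 - 6t^2 + 3t - 1

Write h(t) = at^3 + bt^2 + ct + d. Substituting each data point gives a linear system:
  27a + 9b + 3c + d = -181
  64a + 16b + 4c + d = -405
  125a + 25b + 5c + d = -761
  216a + 36b + 6c + d = -1279
Solving the system yields a = -5, b = -6, c = 3, d = -1.
So h(t) = -5t³ - 6t² + 3t - 1.
Check: h(3) = -181. ✓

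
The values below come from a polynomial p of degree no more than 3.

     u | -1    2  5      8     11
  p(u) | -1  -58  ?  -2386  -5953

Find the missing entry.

-637

On equispaced nodes a degree-3 polynomial has vanishing fourth forward difference, so
  p(-1) - 4·p(2) + 6·p(5) - 4·p(8) + p(11) = 0.
Substituting the known values and solving for p(5):
  6·p(5) = -3822
  p(5) = -637.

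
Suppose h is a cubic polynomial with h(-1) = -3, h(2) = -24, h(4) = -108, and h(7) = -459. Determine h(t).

h(t) = -t^3 - 2t^2 - 2t - 4

Write h(t) = at^3 + bt^2 + ct + d. Substituting each data point gives a linear system:
  -a + b - c + d = -3
  8a + 4b + 2c + d = -24
  64a + 16b + 4c + d = -108
  343a + 49b + 7c + d = -459
Solving the system yields a = -1, b = -2, c = -2, d = -4.
So h(t) = -t³ - 2t² - 2t - 4.
Check: h(2) = -24. ✓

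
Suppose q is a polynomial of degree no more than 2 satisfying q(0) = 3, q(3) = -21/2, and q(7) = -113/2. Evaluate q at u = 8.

-73

Write q(u) = au^2 + bu + c. Substituting each data point gives a linear system:
  c = 3
  9a + 3b + c = -21/2
  49a + 7b + c = -113/2
Solving the system yields a = -1, b = -3/2, c = 3.
So q(u) = -u^2 - (3/2)u + 3.
Then q(8) = -73.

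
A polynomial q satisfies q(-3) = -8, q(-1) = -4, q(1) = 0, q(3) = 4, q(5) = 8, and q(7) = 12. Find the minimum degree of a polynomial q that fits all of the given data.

1

Forward differences of the values at x = -3, -1, 1, 3, 5, 7:
  q  : -8  -4  0  4  8  12
  Δ  : 4  4  4  4  4
  Δ^2: 0  0  0  0
  Δ^3: 0  0  0
  Δ^4: 0  0
  Δ^5: 0
The first differences are constant (4) and nonzero, while all higher differences vanish, so the minimal degree is 1.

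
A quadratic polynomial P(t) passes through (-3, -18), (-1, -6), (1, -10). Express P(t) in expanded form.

P(t) = -2t^2 - 2t - 6

Write P(t) = at^2 + bt + c. Substituting each data point gives a linear system:
  9a - 3b + c = -18
  a - b + c = -6
  a + b + c = -10
Solving the system yields a = -2, b = -2, c = -6.
So P(t) = -2t² - 2t - 6.
Check: P(-3) = -18. ✓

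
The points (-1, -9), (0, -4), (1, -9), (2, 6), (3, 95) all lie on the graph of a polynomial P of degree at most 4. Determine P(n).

Write P(n) = an^4 + bn^3 + cn^2 + dn + e. Substituting each data point gives a linear system:
  a - b + c - d + e = -9
  e = -4
  a + b + c + d + e = -9
  16a + 8b + 4c + 2d + e = 6
  81a + 27b + 9c + 3d + e = 95
Solving the system yields a = 1, b = 3, c = -6, d = -3, e = -4.
So P(n) = n⁴ + 3n³ - 6n² - 3n - 4.
Check: P(-1) = -9. ✓

P(n) = n^4 + 3n^3 - 6n^2 - 3n - 4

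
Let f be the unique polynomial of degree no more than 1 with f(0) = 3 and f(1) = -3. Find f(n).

f(n) = -6n + 3

Using the Lagrange interpolation formula with nodes 0, 1:
  L_0(n) = (n - 1) / -1
  L_1(n) = n / 1
Then f(n) = 3·L_0(n) - 3·L_1(n).
Expanding and collecting terms gives f(n) = -6n + 3.
Check: f(1) = -3. ✓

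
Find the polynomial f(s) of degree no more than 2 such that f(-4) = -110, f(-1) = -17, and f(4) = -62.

Using the Lagrange interpolation formula with nodes -4, -1, 4:
  L_0(s) = (s + 1)(s - 4) / 24
  L_1(s) = (s + 4)(s - 4) / -15
  L_2(s) = (s + 4)(s + 1) / 40
Then f(s) = -110·L_0(s) - 17·L_1(s) - 62·L_2(s).
Expanding and collecting terms gives f(s) = -5s^2 + 6s - 6.
Check: f(4) = -62. ✓

f(s) = -5s^2 + 6s - 6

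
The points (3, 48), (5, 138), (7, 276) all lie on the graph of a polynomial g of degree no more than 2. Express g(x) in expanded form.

g(x) = 6x^2 - 3x + 3

Write g(x) = ax^2 + bx + c. Substituting each data point gives a linear system:
  9a + 3b + c = 48
  25a + 5b + c = 138
  49a + 7b + c = 276
Solving the system yields a = 6, b = -3, c = 3.
So g(x) = 6x² - 3x + 3.
Check: g(3) = 48. ✓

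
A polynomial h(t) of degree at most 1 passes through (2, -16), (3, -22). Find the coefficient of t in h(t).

Write h(t) = at + b. Substituting each data point gives a linear system:
  2a + b = -16
  3a + b = -22
Solving the system yields a = -6, b = -4.
So h(t) = -6t - 4.
The leading coefficient is -6.

-6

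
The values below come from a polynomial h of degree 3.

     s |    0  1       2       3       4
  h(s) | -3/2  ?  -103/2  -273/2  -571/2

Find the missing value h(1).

On equispaced nodes a degree-3 polynomial has vanishing fourth forward difference, so
  h(0) - 4·h(1) + 6·h(2) - 4·h(3) + h(4) = 0.
Substituting the known values and solving for h(1):
  -4·h(1) = 50
  h(1) = -25/2.

-25/2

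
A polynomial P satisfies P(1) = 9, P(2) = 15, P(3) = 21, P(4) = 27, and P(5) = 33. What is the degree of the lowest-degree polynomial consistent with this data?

1

Forward differences of the values at x = 1, 2, 3, 4, 5:
  P  : 9  15  21  27  33
  Δ  : 6  6  6  6
  Δ^2: 0  0  0
  Δ^3: 0  0
  Δ^4: 0
The first differences are constant (6) and nonzero, while all higher differences vanish, so the minimal degree is 1.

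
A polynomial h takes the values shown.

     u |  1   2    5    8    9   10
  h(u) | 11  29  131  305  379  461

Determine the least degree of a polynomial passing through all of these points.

Divided differences on the nodes 1, 2, 5, 8, 9, 10:
  order 0: 11  29  131  305  379  461
  order 1: 18  34  58  74  82
  order 2: 4  4  4  4
  order 3: 0  0  0
  order 4: 0  0
  order 5: 0
The order-2 divided differences are all 4 (nonzero) and every higher order vanishes, so the data lies on a polynomial of degree exactly 2.

2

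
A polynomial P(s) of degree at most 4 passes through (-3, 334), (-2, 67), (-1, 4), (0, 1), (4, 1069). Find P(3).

Write P(s) = as^4 + bs^3 + cs^2 + ds + e. Substituting each data point gives a linear system:
  81a - 27b + 9c - 3d + e = 334
  16a - 8b + 4c - 2d + e = 67
  a - b + c - d + e = 4
  e = 1
  256a + 64b + 16c + 4d + e = 1069
Solving the system yields a = 4, b = 0, c = 2, d = 3, e = 1.
So P(s) = 4s^4 + 2s^2 + 3s + 1.
Then P(3) = 352.

352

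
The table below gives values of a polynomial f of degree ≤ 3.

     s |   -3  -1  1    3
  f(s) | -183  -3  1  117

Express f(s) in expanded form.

f(s) = 6s^3 - 4s^2 - 4s + 3

Write f(s) = as^3 + bs^2 + cs + d. Substituting each data point gives a linear system:
  -27a + 9b - 3c + d = -183
  -a + b - c + d = -3
  a + b + c + d = 1
  27a + 9b + 3c + d = 117
Solving the system yields a = 6, b = -4, c = -4, d = 3.
So f(s) = 6s³ - 4s² - 4s + 3.
Check: f(-3) = -183. ✓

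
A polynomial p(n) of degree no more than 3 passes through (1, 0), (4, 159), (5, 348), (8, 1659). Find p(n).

Write p(n) = an^3 + bn^2 + cn + d. Substituting each data point gives a linear system:
  a + b + c + d = 0
  64a + 16b + 4c + d = 159
  125a + 25b + 5c + d = 348
  512a + 64b + 8c + d = 1659
Solving the system yields a = 4, b = -6, c = -1, d = 3.
So p(n) = 4n^3 - 6n^2 - n + 3.
Check: p(1) = 0. ✓

p(n) = 4n^3 - 6n^2 - n + 3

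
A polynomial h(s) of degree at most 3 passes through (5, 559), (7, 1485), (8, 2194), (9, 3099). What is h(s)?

Write h(s) = as^3 + bs^2 + cs + d. Substituting each data point gives a linear system:
  125a + 25b + 5c + d = 559
  343a + 49b + 7c + d = 1485
  512a + 64b + 8c + d = 2194
  729a + 81b + 9c + d = 3099
Solving the system yields a = 4, b = 2, c = 3, d = -6.
So h(s) = 4s^3 + 2s^2 + 3s - 6.
Check: h(7) = 1485. ✓

h(s) = 4s^3 + 2s^2 + 3s - 6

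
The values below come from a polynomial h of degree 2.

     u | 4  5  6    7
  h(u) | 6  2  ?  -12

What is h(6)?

-4

On equispaced nodes a degree-2 polynomial has vanishing third forward difference, so
  - h(4) + 3·h(5) - 3·h(6) + h(7) = 0.
Substituting the known values and solving for h(6):
  -3·h(6) = 12
  h(6) = -4.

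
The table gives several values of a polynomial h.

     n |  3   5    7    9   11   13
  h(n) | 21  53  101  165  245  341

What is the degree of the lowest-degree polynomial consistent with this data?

2

Forward differences of the values at n = 3, 5, 7, 9, 11, 13:
  h  : 21  53  101  165  245  341
  Δ  : 32  48  64  80  96
  Δ^2: 16  16  16  16
  Δ^3: 0  0  0
  Δ^4: 0  0
  Δ^5: 0
The second differences are constant (16) and nonzero, while all higher differences vanish, so the minimal degree is 2.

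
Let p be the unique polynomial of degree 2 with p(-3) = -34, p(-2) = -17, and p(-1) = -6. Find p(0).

Using the Lagrange interpolation formula with nodes -3, -2, -1:
  L_0(t) = (t + 2)(t + 1) / 2
  L_1(t) = (t + 3)(t + 1) / -1
  L_2(t) = (t + 3)(t + 2) / 2
Then p(t) = -34·L_0(t) - 17·L_1(t) - 6·L_2(t).
Expanding and collecting terms gives p(t) = -3t^2 + 2t - 1.
Evaluating at t = 0: p(0) = -1.

-1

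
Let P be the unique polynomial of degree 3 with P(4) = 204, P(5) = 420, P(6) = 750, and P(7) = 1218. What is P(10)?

Using the Lagrange interpolation formula with nodes 4, 5, 6, 7:
  L_0(n) = (n - 5)(n - 6)(n - 7) / -6
  L_1(n) = (n - 4)(n - 6)(n - 7) / 2
  L_2(n) = (n - 4)(n - 5)(n - 7) / -2
  L_3(n) = (n - 4)(n - 5)(n - 6) / 6
Then P(n) = 204·L_0(n) + 420·L_1(n) + 750·L_2(n) + 1218·L_3(n).
Expanding and collecting terms gives P(n) = 4n^3 - 3n^2 - n.
Evaluating at n = 10: P(10) = 3690.

3690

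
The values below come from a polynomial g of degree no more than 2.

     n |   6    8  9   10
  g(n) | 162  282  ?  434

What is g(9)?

The 3 known points determine the degree-2 polynomial uniquely.
Write g(n) = an^2 + bn + c. Substituting each data point gives a linear system:
  36a + 6b + c = 162
  64a + 8b + c = 282
  100a + 10b + c = 434
Solving the system yields a = 4, b = 4, c = -6.
So g(n) = 4n^2 + 4n - 6.
Then g(9) = 354.

354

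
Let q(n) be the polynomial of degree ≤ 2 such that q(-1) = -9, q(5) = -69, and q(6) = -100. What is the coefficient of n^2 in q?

Write q(n) = an^2 + bn + c. Substituting each data point gives a linear system:
  a - b + c = -9
  25a + 5b + c = -69
  36a + 6b + c = -100
Solving the system yields a = -3, b = 2, c = -4.
So q(n) = -3n^2 + 2n - 4.
The leading coefficient is -3.

-3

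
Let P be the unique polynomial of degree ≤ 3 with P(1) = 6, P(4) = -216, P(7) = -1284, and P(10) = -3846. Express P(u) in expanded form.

Write P(u) = au^3 + bu^2 + cu + d. Substituting each data point gives a linear system:
  a + b + c + d = 6
  64a + 16b + 4c + d = -216
  343a + 49b + 7c + d = -1284
  1000a + 100b + 10c + d = -3846
Solving the system yields a = -4, b = 1, c = 5, d = 4.
So P(u) = -4u^3 + u^2 + 5u + 4.
Check: P(10) = -3846. ✓

P(u) = -4u^3 + u^2 + 5u + 4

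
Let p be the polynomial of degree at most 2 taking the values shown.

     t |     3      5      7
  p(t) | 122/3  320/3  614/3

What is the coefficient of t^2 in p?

Write p(t) = at^2 + bt + c. Substituting each data point gives a linear system:
  9a + 3b + c = 122/3
  25a + 5b + c = 320/3
  49a + 7b + c = 614/3
Solving the system yields a = 4, b = 1, c = 5/3.
So p(t) = 4t² + t + 5/3.
The leading coefficient is 4.

4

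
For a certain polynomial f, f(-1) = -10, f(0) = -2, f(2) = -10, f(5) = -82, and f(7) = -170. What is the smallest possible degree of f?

2

Divided differences on the nodes -1, 0, 2, 5, 7:
  order 0: -10  -2  -10  -82  -170
  order 1: 8  -4  -24  -44
  order 2: -4  -4  -4
  order 3: 0  0
  order 4: 0
The order-2 divided differences are all -4 (nonzero) and every higher order vanishes, so the data lies on a polynomial of degree exactly 2.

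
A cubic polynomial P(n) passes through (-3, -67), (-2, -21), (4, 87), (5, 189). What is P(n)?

Using the Lagrange interpolation formula with nodes -3, -2, 4, 5:
  L_0(n) = (n + 2)(n - 4)(n - 5) / -56
  L_1(n) = (n + 3)(n - 4)(n - 5) / 42
  L_2(n) = (n + 3)(n + 2)(n - 5) / -42
  L_3(n) = (n + 3)(n + 2)(n - 4) / 56
Then P(n) = -67·L_0(n) - 21·L_1(n) + 87·L_2(n) + 189·L_3(n).
Expanding and collecting terms gives P(n) = 2n³ - 2n² - 2n - 1.
Check: P(5) = 189. ✓

P(n) = 2n^3 - 2n^2 - 2n - 1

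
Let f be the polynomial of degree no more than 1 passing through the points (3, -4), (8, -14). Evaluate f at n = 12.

Using the Lagrange interpolation formula with nodes 3, 8:
  L_0(n) = (n - 8) / -5
  L_1(n) = (n - 3) / 5
Then f(n) = -4·L_0(n) - 14·L_1(n).
Expanding and collecting terms gives f(n) = -2n + 2.
Evaluating at n = 12: f(12) = -22.

-22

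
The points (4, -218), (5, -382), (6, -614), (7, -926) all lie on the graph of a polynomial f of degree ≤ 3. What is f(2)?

-46

Write f(n) = an^3 + bn^2 + cn + d. Substituting each data point gives a linear system:
  64a + 16b + 4c + d = -218
  125a + 25b + 5c + d = -382
  216a + 36b + 6c + d = -614
  343a + 49b + 7c + d = -926
Solving the system yields a = -2, b = -4, c = -6, d = -2.
So f(n) = -2n³ - 4n² - 6n - 2.
Then f(2) = -46.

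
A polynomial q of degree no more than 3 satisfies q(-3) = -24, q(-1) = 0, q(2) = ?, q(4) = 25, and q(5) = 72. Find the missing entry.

The 4 known points determine the degree-3 polynomial uniquely.
Write q(s) = as^3 + bs^2 + cs + d. Substituting each data point gives a linear system:
  -27a + 9b - 3c + d = -24
  -a + b - c + d = 0
  64a + 16b + 4c + d = 25
  125a + 25b + 5c + d = 72
Solving the system yields a = 1, b = -1, c = -5, d = -3.
So q(s) = s^3 - s^2 - 5s - 3.
Then q(2) = -9.

-9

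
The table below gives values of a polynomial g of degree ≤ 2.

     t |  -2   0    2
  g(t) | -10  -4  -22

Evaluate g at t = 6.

-130

Using the Lagrange interpolation formula with nodes -2, 0, 2:
  L_0(t) = t(t - 2) / 8
  L_1(t) = (t + 2)(t - 2) / -4
  L_2(t) = (t + 2)t / 8
Then g(t) = -10·L_0(t) - 4·L_1(t) - 22·L_2(t).
Expanding and collecting terms gives g(t) = -3t^2 - 3t - 4.
Evaluating at t = 6: g(6) = -130.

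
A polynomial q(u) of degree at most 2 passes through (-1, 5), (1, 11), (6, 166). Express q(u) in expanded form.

q(u) = 4u^2 + 3u + 4

Using the Lagrange interpolation formula with nodes -1, 1, 6:
  L_0(u) = (u - 1)(u - 6) / 14
  L_1(u) = (u + 1)(u - 6) / -10
  L_2(u) = (u + 1)(u - 1) / 35
Then q(u) = 5·L_0(u) + 11·L_1(u) + 166·L_2(u).
Expanding and collecting terms gives q(u) = 4u² + 3u + 4.
Check: q(6) = 166. ✓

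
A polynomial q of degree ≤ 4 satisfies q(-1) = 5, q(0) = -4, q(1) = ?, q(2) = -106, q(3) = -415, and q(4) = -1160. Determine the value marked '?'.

-17

On equispaced nodes a degree-4 polynomial has vanishing fifth forward difference, so
  - q(-1) + 5·q(0) - 10·q(1) + 10·q(2) - 5·q(3) + q(4) = 0.
Substituting the known values and solving for q(1):
  -10·q(1) = 170
  q(1) = -17.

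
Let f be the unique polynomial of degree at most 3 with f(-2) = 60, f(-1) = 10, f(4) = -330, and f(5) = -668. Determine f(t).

Write f(t) = at^3 + bt^2 + ct + d. Substituting each data point gives a linear system:
  -8a + 4b - 2c + d = 60
  -a + b - c + d = 10
  64a + 16b + 4c + d = -330
  125a + 25b + 5c + d = -668
Solving the system yields a = -6, b = 3, c = 1, d = 2.
So f(t) = -6t^3 + 3t^2 + t + 2.
Check: f(5) = -668. ✓

f(t) = -6t^3 + 3t^2 + t + 2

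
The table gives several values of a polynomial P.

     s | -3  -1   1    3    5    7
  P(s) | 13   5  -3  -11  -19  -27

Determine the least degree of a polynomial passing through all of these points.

1

Forward differences of the values at s = -3, -1, 1, 3, 5, 7:
  P  : 13  5  -3  -11  -19  -27
  Δ  : -8  -8  -8  -8  -8
  Δ^2: 0  0  0  0
  Δ^3: 0  0  0
  Δ^4: 0  0
  Δ^5: 0
The first differences are constant (-8) and nonzero, while all higher differences vanish, so the minimal degree is 1.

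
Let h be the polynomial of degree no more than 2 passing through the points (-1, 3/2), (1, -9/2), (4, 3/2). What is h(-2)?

15/2

Write h(x) = ax^2 + bx + c. Substituting each data point gives a linear system:
  a - b + c = 3/2
  a + b + c = -9/2
  16a + 4b + c = 3/2
Solving the system yields a = 1, b = -3, c = -5/2.
So h(x) = x^2 - 3x - 5/2.
Then h(-2) = 15/2.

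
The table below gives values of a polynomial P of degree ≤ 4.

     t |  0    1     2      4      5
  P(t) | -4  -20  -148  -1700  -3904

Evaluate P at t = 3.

-598

Using the Lagrange interpolation formula with nodes 0, 1, 2, 4, 5:
  L_0(t) = (t - 1)(t - 2)(t - 4)(t - 5) / 40
  L_1(t) = t(t - 2)(t - 4)(t - 5) / -12
  L_2(t) = t(t - 1)(t - 4)(t - 5) / 12
  L_3(t) = t(t - 1)(t - 2)(t - 5) / -24
  L_4(t) = t(t - 1)(t - 2)(t - 4) / 60
Then P(t) = -4·L_0(t) - 20·L_1(t) - 148·L_2(t) - 1700·L_3(t) - 3904·L_4(t).
Expanding and collecting terms gives P(t) = -5t⁴ - 5t³ - 6t² - 4.
Evaluating at t = 3: P(3) = -598.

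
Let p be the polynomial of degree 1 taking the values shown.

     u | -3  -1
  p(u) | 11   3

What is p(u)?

Write p(u) = au + b. Substituting each data point gives a linear system:
  -3a + b = 11
  -a + b = 3
Solving the system yields a = -4, b = -1.
So p(u) = -4u - 1.
Check: p(-3) = 11. ✓

p(u) = -4u - 1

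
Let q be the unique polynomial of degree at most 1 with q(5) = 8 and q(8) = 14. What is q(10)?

18

Write q(t) = at + b. Substituting each data point gives a linear system:
  5a + b = 8
  8a + b = 14
Solving the system yields a = 2, b = -2.
So q(t) = 2t - 2.
Then q(10) = 18.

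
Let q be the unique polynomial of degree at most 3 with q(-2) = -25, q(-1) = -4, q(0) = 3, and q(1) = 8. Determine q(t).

Write q(t) = at^3 + bt^2 + ct + d. Substituting each data point gives a linear system:
  -8a + 4b - 2c + d = -25
  -a + b - c + d = -4
  d = 3
  a + b + c + d = 8
Solving the system yields a = 2, b = -1, c = 4, d = 3.
So q(t) = 2t^3 - t^2 + 4t + 3.
Check: q(0) = 3. ✓

q(t) = 2t^3 - t^2 + 4t + 3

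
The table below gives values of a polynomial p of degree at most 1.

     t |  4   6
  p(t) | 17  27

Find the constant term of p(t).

-3

Write p(t) = at + b. Substituting each data point gives a linear system:
  4a + b = 17
  6a + b = 27
Solving the system yields a = 5, b = -3.
So p(t) = 5t - 3.
The constant term is -3.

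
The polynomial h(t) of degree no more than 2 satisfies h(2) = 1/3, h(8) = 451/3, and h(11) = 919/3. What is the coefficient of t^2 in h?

3

Write h(t) = at^2 + bt + c. Substituting each data point gives a linear system:
  4a + 2b + c = 1/3
  64a + 8b + c = 451/3
  121a + 11b + c = 919/3
Solving the system yields a = 3, b = -5, c = -5/3.
So h(t) = 3t² - 5t - 5/3.
The leading coefficient is 3.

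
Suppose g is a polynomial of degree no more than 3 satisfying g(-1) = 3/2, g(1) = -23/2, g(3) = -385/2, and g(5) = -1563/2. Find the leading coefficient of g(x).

-5

Write g(x) = ax^3 + bx^2 + cx + d. Substituting each data point gives a linear system:
  -a + b - c + d = 3/2
  a + b + c + d = -23/2
  27a + 9b + 3c + d = -385/2
  125a + 25b + 5c + d = -1563/2
Solving the system yields a = -5, b = -6, c = -3/2, d = 1.
So g(x) = -5x^3 - 6x^2 - (3/2)x + 1.
The leading coefficient is -5.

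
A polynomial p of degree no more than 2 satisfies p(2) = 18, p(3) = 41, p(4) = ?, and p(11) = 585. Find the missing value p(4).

74

The 3 known points determine the degree-2 polynomial uniquely.
Write p(s) = as^2 + bs + c. Substituting each data point gives a linear system:
  4a + 2b + c = 18
  9a + 3b + c = 41
  121a + 11b + c = 585
Solving the system yields a = 5, b = -2, c = 2.
So p(s) = 5s² - 2s + 2.
Then p(4) = 74.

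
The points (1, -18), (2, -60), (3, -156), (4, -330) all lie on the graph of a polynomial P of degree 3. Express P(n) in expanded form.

P(n) = -4n^3 - 3n^2 - 5n - 6

Using the Lagrange interpolation formula with nodes 1, 2, 3, 4:
  L_0(n) = (n - 2)(n - 3)(n - 4) / -6
  L_1(n) = (n - 1)(n - 3)(n - 4) / 2
  L_2(n) = (n - 1)(n - 2)(n - 4) / -2
  L_3(n) = (n - 1)(n - 2)(n - 3) / 6
Then P(n) = -18·L_0(n) - 60·L_1(n) - 156·L_2(n) - 330·L_3(n).
Expanding and collecting terms gives P(n) = -4n³ - 3n² - 5n - 6.
Check: P(4) = -330. ✓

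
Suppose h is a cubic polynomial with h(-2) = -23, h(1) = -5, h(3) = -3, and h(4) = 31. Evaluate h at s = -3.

Using the Lagrange interpolation formula with nodes -2, 1, 3, 4:
  L_0(s) = (s - 1)(s - 3)(s - 4) / -90
  L_1(s) = (s + 2)(s - 3)(s - 4) / 18
  L_2(s) = (s + 2)(s - 1)(s - 4) / -10
  L_3(s) = (s + 2)(s - 1)(s - 3) / 18
Then h(s) = -23·L_0(s) - 5·L_1(s) - 3·L_2(s) + 31·L_3(s).
Expanding and collecting terms gives h(s) = 2s³ - 5s² - 5s + 3.
Evaluating at s = -3: h(-3) = -81.

-81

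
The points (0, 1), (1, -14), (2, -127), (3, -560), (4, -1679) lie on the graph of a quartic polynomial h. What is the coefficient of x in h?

Write h(x) = ax^4 + bx^3 + cx^2 + dx + e. Substituting each data point gives a linear system:
  e = 1
  a + b + c + d + e = -14
  16a + 8b + 4c + 2d + e = -127
  81a + 27b + 9c + 3d + e = -560
  256a + 64b + 16c + 4d + e = -1679
Solving the system yields a = -6, b = -1, c = -4, d = -4, e = 1.
So h(x) = -6x^4 - x^3 - 4x^2 - 4x + 1.
The coefficient of x is -4.

-4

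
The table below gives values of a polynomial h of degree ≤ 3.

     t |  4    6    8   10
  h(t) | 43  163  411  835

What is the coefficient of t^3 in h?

Write h(t) = at^3 + bt^2 + ct + d. Substituting each data point gives a linear system:
  64a + 16b + 4c + d = 43
  216a + 36b + 6c + d = 163
  512a + 64b + 8c + d = 411
  1000a + 100b + 10c + d = 835
Solving the system yields a = 1, b = -2, c = 4, d = -5.
So h(t) = t³ - 2t² + 4t - 5.
The leading coefficient is 1.

1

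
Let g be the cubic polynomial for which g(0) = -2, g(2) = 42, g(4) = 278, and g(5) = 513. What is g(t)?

Using the Lagrange interpolation formula with nodes 0, 2, 4, 5:
  L_0(t) = (t - 2)(t - 4)(t - 5) / -40
  L_1(t) = t(t - 4)(t - 5) / 12
  L_2(t) = t(t - 2)(t - 5) / -8
  L_3(t) = t(t - 2)(t - 4) / 15
Then g(t) = -2·L_0(t) + 42·L_1(t) + 278·L_2(t) + 513·L_3(t).
Expanding and collecting terms gives g(t) = 3t³ + 6t² - 2t - 2.
Check: g(0) = -2. ✓

g(t) = 3t^3 + 6t^2 - 2t - 2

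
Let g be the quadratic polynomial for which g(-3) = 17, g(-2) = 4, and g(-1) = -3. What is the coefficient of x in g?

Write g(x) = ax^2 + bx + c. Substituting each data point gives a linear system:
  9a - 3b + c = 17
  4a - 2b + c = 4
  a - b + c = -3
Solving the system yields a = 3, b = 2, c = -4.
So g(x) = 3x² + 2x - 4.
The coefficient of x is 2.

2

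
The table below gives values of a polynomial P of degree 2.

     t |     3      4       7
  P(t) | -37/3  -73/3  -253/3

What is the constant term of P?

-1/3

Write P(t) = at^2 + bt + c. Substituting each data point gives a linear system:
  9a + 3b + c = -37/3
  16a + 4b + c = -73/3
  49a + 7b + c = -253/3
Solving the system yields a = -2, b = 2, c = -1/3.
So P(t) = -2t^2 + 2t - 1/3.
The constant term is -1/3.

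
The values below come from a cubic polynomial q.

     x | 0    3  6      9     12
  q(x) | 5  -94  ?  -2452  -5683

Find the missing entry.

-751

On equispaced nodes a degree-3 polynomial has vanishing fourth forward difference, so
  q(0) - 4·q(3) + 6·q(6) - 4·q(9) + q(12) = 0.
Substituting the known values and solving for q(6):
  6·q(6) = -4506
  q(6) = -751.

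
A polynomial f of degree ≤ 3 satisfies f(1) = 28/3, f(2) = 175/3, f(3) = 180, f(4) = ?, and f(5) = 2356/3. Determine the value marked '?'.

On equispaced nodes a degree-3 polynomial has vanishing fourth forward difference, so
  f(1) - 4·f(2) + 6·f(3) - 4·f(4) + f(5) = 0.
Substituting the known values and solving for f(4):
  -4·f(4) = -4924/3
  f(4) = 1231/3.

1231/3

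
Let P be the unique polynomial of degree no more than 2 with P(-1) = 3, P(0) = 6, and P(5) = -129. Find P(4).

Write P(n) = an^2 + bn + c. Substituting each data point gives a linear system:
  a - b + c = 3
  c = 6
  25a + 5b + c = -129
Solving the system yields a = -5, b = -2, c = 6.
So P(n) = -5n² - 2n + 6.
Then P(4) = -82.

-82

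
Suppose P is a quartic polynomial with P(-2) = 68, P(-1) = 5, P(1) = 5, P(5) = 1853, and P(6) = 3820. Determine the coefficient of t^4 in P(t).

3

Write P(t) = at^4 + bt^3 + ct^2 + dt + e. Substituting each data point gives a linear system:
  16a - 8b + 4c - 2d + e = 68
  a - b + c - d + e = 5
  a + b + c + d + e = 5
  625a + 125b + 25c + 5d + e = 1853
  1296a + 216b + 36c + 6d + e = 3820
Solving the system yields a = 3, b = -1, c = 4, d = 1, e = -2.
So P(t) = 3t⁴ - t³ + 4t² + t - 2.
The leading coefficient is 3.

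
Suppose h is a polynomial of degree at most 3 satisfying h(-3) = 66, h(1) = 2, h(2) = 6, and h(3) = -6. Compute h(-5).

314

Using the Lagrange interpolation formula with nodes -3, 1, 2, 3:
  L_0(u) = (u - 1)(u - 2)(u - 3) / -120
  L_1(u) = (u + 3)(u - 2)(u - 3) / 8
  L_2(u) = (u + 3)(u - 1)(u - 3) / -5
  L_3(u) = (u + 3)(u - 1)(u - 2) / 12
Then h(u) = 66·L_0(u) + 2·L_1(u) + 6·L_2(u) - 6·L_3(u).
Expanding and collecting terms gives h(u) = -2u^3 + 4u^2 + 6u - 6.
Evaluating at u = -5: h(-5) = 314.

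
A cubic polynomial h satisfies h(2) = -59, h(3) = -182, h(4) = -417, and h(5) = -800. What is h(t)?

h(t) = -6t^3 - 2t^2 + t - 5

Using the Lagrange interpolation formula with nodes 2, 3, 4, 5:
  L_0(t) = (t - 3)(t - 4)(t - 5) / -6
  L_1(t) = (t - 2)(t - 4)(t - 5) / 2
  L_2(t) = (t - 2)(t - 3)(t - 5) / -2
  L_3(t) = (t - 2)(t - 3)(t - 4) / 6
Then h(t) = -59·L_0(t) - 182·L_1(t) - 417·L_2(t) - 800·L_3(t).
Expanding and collecting terms gives h(t) = -6t^3 - 2t^2 + t - 5.
Check: h(5) = -800. ✓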